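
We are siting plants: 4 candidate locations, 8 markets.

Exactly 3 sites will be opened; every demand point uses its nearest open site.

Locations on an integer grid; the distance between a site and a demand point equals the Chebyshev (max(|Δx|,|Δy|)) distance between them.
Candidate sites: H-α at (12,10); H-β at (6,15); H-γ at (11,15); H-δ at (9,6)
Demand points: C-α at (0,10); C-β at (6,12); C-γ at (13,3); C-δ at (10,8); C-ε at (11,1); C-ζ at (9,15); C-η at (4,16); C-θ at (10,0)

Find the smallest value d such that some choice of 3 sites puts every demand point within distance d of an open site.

Open {H-α, H-β, H-δ}.
  Farthest demand point is C-α at distance 6 (to H-β); all others are ≤ 6.
With {H-β, H-γ, H-δ} the worst case is 6.
With {H-α, H-γ, H-δ} the worst case is 9.
No size-3 selection achieves below 6.

6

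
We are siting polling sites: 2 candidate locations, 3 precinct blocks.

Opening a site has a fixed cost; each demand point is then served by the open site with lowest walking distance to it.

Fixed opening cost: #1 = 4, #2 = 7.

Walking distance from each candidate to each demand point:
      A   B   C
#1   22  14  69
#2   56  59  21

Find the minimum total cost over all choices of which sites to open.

Open {#1, #2}: assign each demand point to its cheapest open site.
  A→#1 22, B→#1 14, C→#2 21
  walking distance 57, fixed 11 → total 68.
Compare {#1}: walking distance 105 + fixed 4 = 109.
Compare {#2}: walking distance 136 + fixed 7 = 143.

68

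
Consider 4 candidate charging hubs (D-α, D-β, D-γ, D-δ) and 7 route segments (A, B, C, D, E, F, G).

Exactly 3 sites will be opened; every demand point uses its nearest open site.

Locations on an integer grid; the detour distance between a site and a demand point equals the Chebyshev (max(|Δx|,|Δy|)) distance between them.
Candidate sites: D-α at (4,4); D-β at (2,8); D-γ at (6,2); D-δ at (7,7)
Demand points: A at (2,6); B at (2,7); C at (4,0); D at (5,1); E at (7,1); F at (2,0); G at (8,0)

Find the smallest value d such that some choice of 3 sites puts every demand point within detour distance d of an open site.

Open {D-α, D-β, D-γ}.
  Farthest demand point is F at detour distance 4 (to D-α); all others are ≤ 4.
With {D-α, D-β, D-δ} the worst case is 4.
With {D-α, D-γ, D-δ} the worst case is 4.
No size-3 selection achieves below 4.

4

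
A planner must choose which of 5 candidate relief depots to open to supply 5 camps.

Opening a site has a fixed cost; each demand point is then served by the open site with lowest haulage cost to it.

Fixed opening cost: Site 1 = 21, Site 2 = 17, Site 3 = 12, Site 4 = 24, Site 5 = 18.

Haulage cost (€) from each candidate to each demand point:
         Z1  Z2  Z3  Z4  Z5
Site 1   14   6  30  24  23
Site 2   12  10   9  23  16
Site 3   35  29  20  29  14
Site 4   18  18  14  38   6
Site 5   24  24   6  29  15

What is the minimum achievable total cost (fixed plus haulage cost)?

87

Open {Site 2}: assign each demand point to its cheapest open site.
  Z1→Site 2 12, Z2→Site 2 10, Z3→Site 2 9, Z4→Site 2 23, Z5→Site 2 16
  haulage cost 70, fixed 17 → total 87.
Compare {Site 2, Site 3}: haulage cost 68 + fixed 29 = 97.
Compare {Site 2, Site 4}: haulage cost 60 + fixed 41 = 101.
Compare {Site 2, Site 5}: haulage cost 66 + fixed 35 = 101.
All other subsets cost ≥ 97. Minimum total cost: 87.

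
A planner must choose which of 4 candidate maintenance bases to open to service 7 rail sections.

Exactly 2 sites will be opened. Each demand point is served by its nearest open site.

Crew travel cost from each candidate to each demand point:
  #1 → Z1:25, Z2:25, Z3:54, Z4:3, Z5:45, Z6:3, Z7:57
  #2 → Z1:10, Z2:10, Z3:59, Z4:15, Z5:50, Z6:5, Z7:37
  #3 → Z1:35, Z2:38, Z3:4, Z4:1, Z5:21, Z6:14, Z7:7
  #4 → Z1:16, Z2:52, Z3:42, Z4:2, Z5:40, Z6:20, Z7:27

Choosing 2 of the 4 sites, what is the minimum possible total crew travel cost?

58

Open {#2, #3}.
  Z1→#2 10, Z2→#2 10, Z3→#3 4, Z4→#3 1, Z5→#3 21, Z6→#2 5, Z7→#3 7  ⇒ total 58.
Compare {#1, #3}: total 86.
Compare {#3, #4}: total 101.
No size-2 selection does better; minimum is 58.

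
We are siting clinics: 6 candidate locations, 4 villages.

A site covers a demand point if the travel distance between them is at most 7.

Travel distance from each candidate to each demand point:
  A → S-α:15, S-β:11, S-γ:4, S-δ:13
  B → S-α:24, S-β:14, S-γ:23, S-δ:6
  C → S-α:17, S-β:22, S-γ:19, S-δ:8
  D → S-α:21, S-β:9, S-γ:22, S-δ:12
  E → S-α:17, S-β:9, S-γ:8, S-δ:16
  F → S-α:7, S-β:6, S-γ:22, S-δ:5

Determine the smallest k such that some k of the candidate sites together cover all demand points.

Coverage sets (demand points within 7 of each site):
  A: {S-γ}
  B: {S-δ}
  C: {}
  D: {}
  E: {}
  F: {S-α, S-β, S-δ}
No single site covers all 4 demand points.
But {A, F} covers everything, so the minimum is 2.

2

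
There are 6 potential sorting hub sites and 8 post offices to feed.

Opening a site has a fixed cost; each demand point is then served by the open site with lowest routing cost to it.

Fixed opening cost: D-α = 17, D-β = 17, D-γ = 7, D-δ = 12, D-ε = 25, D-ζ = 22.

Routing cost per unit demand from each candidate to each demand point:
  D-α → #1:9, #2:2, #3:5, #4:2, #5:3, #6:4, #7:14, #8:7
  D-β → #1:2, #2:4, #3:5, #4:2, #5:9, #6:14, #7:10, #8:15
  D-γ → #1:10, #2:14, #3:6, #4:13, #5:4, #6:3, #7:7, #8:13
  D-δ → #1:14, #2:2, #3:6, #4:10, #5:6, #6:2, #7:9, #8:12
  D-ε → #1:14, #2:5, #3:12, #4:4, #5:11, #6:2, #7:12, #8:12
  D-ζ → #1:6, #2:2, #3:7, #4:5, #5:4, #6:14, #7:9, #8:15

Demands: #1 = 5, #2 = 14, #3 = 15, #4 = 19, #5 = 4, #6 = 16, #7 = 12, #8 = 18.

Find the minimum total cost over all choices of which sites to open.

Open {D-α, D-β, D-γ, D-δ}: assign each demand point to its cheapest open site.
  #1→D-β 5×2=10, #2→D-α 14×2=28, #3→D-α 15×5=75, #4→D-α 19×2=38, #5→D-α 4×3=12, #6→D-δ 16×2=32, #7→D-γ 12×7=84, #8→D-α 18×7=126
  routing cost 405, fixed 53 → total 458.
Compare {D-α, D-β, D-γ}: routing cost 421 + fixed 41 = 462.
Compare {D-α, D-β, D-γ, D-ε}: routing cost 405 + fixed 66 = 471.
Compare {D-α, D-β, D-δ}: routing cost 429 + fixed 46 = 475.
All other subsets cost ≥ 462. Minimum total cost: 458.

458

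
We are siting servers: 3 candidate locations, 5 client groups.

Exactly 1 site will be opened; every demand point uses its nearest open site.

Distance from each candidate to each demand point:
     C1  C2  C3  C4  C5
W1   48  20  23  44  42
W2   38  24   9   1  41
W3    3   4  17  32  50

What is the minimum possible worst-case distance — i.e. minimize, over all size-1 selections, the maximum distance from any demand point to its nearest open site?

Open {W2}.
  Farthest demand point is C5 at distance 41 (to W2); all others are ≤ 41.
With {W1} the worst case is 48.
With {W3} the worst case is 50.
No size-1 selection achieves below 41.

41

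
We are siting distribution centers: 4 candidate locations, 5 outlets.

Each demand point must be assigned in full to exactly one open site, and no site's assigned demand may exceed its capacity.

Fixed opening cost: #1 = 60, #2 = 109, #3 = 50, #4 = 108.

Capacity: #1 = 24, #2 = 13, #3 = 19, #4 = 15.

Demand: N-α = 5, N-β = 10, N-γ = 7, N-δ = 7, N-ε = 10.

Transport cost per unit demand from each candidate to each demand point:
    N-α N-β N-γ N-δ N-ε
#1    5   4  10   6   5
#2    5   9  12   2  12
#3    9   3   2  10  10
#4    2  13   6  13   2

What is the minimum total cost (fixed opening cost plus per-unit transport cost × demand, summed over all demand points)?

Open {#1, #3}; cheapest assignment that respects the capacities:
  #1 (cap 24, load 22): N-α, N-δ, N-ε — cost 5×5 + 7×6 + 10×5 = 117
  #3 (cap 19, load 17): N-β, N-γ — cost 10×3 + 7×2 = 44
  Shipping 161, fixed 110 → total 271.
  Any other capacity-feasible assignment to {#1, #3} ships for at least 161.
Compare {#1, #3, #4}: its best feasible assignment gives total 334.
Compare {#1, #4}: its best feasible assignment gives total 350.
Every other set of open sites that can feasibly serve all demand totals ≥ 334 even under its best assignment. Minimum: 271.

271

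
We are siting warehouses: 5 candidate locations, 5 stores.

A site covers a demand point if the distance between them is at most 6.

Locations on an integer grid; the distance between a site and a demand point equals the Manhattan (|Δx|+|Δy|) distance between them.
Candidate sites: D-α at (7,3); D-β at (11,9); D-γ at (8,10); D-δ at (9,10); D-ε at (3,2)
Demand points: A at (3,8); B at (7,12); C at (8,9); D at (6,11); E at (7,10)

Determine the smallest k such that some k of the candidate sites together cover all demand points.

2

Coverage sets (demand points within 6 of each site):
  D-α: {}
  D-β: {C, E}
  D-γ: {B, C, D, E}
  D-δ: {B, C, D, E}
  D-ε: {A}
No single site covers all 5 demand points.
But {D-γ, D-ε} covers everything, so the minimum is 2.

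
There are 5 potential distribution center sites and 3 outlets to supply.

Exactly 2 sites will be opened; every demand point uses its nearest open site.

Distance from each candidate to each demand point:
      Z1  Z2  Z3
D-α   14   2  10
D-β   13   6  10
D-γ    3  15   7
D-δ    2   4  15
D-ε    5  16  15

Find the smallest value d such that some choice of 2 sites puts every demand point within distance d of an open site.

Open {D-α, D-γ}.
  Farthest demand point is Z3 at distance 7 (to D-γ); all others are ≤ 7.
With {D-β, D-γ} the worst case is 7.
With {D-γ, D-δ} the worst case is 7.
No size-2 selection achieves below 7.

7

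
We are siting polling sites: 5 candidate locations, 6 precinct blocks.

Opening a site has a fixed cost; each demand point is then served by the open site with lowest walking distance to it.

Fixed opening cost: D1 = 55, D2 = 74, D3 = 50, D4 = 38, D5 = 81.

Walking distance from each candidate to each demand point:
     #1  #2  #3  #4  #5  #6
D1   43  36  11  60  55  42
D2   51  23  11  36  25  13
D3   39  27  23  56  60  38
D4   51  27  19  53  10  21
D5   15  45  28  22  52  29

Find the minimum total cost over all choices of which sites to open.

Open {D4}: assign each demand point to its cheapest open site.
  #1→D4 51, #2→D4 27, #3→D4 19, #4→D4 53, #5→D4 10, #6→D4 21
  walking distance 181, fixed 38 → total 219.
Compare {D2}: walking distance 159 + fixed 74 = 233.
Compare {D4, D5}: walking distance 114 + fixed 119 = 233.
Compare {D2, D4}: walking distance 144 + fixed 112 = 256.
All other subsets cost ≥ 233. Minimum total cost: 219.

219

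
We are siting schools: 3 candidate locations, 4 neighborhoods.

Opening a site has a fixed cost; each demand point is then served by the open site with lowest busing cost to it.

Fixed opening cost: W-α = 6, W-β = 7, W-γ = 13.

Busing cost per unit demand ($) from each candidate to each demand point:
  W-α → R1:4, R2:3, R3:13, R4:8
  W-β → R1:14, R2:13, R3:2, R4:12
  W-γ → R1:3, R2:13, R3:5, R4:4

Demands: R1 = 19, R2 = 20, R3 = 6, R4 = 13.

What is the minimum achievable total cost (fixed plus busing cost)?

Open {W-α, W-β, W-γ}: assign each demand point to its cheapest open site.
  R1→W-γ 19×3=57, R2→W-α 20×3=60, R3→W-β 6×2=12, R4→W-γ 13×4=52
  busing cost 181, fixed 26 → total 207.
Compare {W-α, W-γ}: busing cost 199 + fixed 19 = 218.
Compare {W-α, W-β}: busing cost 252 + fixed 13 = 265.
Compare {W-α}: busing cost 318 + fixed 6 = 324.
All other subsets cost ≥ 218. Minimum total cost: 207.

207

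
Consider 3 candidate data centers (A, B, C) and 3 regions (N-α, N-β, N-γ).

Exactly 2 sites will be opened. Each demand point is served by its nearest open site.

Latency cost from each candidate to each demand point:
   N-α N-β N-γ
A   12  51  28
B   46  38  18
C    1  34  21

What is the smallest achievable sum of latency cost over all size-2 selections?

53

Open {B, C}.
  N-α→C 1, N-β→C 34, N-γ→B 18  ⇒ total 53.
Compare {A, C}: total 56.
Compare {A, B}: total 68.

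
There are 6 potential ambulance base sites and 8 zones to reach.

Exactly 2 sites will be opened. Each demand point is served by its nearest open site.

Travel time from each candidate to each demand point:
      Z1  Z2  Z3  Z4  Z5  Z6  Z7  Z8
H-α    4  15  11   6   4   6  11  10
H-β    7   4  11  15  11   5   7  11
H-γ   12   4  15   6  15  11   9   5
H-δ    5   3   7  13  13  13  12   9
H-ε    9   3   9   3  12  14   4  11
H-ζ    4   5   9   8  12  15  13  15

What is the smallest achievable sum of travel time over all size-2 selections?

43

Open {H-α, H-ε}.
  Z1→H-α 4, Z2→H-ε 3, Z3→H-ε 9, Z4→H-ε 3, Z5→H-α 4, Z6→H-α 6, Z7→H-ε 4, Z8→H-α 10  ⇒ total 43.
Compare {H-α, H-γ}: total 49.
Compare {H-α, H-δ}: total 50.
No size-2 selection does better; minimum is 43.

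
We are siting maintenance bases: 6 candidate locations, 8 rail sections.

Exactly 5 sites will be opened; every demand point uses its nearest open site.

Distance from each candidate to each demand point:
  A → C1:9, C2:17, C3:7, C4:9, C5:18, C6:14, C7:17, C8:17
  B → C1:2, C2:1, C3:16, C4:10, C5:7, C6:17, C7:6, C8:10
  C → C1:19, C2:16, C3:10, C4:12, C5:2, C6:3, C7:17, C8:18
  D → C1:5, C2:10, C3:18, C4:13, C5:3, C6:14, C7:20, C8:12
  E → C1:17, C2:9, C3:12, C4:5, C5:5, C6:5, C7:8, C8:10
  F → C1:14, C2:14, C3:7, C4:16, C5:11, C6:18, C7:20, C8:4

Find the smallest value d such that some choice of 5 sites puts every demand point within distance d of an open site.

7

Open {A, B, C, E, F}.
  Farthest demand point is C3 at distance 7 (to A); all others are ≤ 7.
With {A, B, D, E, F} the worst case is 7.
With {B, C, D, E, F} the worst case is 7.
No size-5 selection achieves below 7.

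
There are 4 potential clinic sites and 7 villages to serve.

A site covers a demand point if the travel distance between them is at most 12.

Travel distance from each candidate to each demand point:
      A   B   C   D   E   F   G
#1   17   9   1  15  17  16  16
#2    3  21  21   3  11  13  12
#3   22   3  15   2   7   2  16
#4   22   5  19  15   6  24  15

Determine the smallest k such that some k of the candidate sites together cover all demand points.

3

Coverage sets (demand points within 12 of each site):
  #1: {B, C}
  #2: {A, D, E, G}
  #3: {B, D, E, F}
  #4: {B, E}
No 2 sites suffice: every size-2 union leaves at least one demand point uncovered.
But {#1, #2, #3} covers everything, so the minimum is 3.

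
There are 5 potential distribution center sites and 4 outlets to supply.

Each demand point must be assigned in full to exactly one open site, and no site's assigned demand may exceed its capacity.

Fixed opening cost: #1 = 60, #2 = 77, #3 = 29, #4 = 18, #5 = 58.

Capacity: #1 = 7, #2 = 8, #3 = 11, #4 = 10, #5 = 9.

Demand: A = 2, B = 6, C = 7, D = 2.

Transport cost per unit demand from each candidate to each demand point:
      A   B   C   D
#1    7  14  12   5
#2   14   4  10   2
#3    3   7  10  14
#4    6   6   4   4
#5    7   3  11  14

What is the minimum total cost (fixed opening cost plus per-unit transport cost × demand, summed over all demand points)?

Open {#3, #4}; cheapest assignment that respects the capacities:
  #3 (cap 11, load 8): A, B — cost 2×3 + 6×7 = 48
  #4 (cap 10, load 9): C, D — cost 7×4 + 2×4 = 36
  Shipping 84, fixed 47 → total 131.
  Any other capacity-feasible assignment to {#3, #4} ships for at least 84.
Compare {#4, #5}: its best feasible assignment gives total 144.
Compare {#2, #4}: its best feasible assignment gives total 163.
Every other set of open sites that can feasibly serve all demand totals ≥ 144 even under its best assignment. Minimum: 131.

131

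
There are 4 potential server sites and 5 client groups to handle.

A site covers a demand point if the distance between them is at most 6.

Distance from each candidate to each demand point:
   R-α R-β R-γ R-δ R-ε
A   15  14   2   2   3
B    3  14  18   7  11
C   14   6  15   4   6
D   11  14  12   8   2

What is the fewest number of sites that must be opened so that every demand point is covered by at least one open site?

3

Coverage sets (demand points within 6 of each site):
  A: {R-γ, R-δ, R-ε}
  B: {R-α}
  C: {R-β, R-δ, R-ε}
  D: {R-ε}
No 2 sites suffice: every size-2 union leaves at least one demand point uncovered.
But {A, B, C} covers everything, so the minimum is 3.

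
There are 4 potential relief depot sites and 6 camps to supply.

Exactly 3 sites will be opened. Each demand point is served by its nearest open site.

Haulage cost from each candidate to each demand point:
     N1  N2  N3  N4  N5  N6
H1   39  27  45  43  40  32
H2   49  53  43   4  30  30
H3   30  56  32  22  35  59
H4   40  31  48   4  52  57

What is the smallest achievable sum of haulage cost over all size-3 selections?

153

Open {H1, H2, H3}.
  N1→H3 30, N2→H1 27, N3→H3 32, N4→H2 4, N5→H2 30, N6→H2 30  ⇒ total 153.
Compare {H2, H3, H4}: total 157.
Compare {H1, H3, H4}: total 160.
No size-3 selection does better; minimum is 153.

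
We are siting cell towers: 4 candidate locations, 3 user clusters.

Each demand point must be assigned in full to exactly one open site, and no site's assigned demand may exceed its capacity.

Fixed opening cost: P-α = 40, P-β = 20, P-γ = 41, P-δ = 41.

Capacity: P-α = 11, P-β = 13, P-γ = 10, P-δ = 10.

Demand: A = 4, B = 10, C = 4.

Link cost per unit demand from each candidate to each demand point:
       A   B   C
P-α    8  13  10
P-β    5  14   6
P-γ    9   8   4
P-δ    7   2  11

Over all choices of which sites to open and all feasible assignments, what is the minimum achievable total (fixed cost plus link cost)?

Open {P-β, P-δ}; cheapest assignment that respects the capacities:
  P-β (cap 13, load 8): A, C — cost 4×5 + 4×6 = 44
  P-δ (cap 10, load 10): B — cost 10×2 = 20
  Shipping 64, fixed 61 → total 125.
  Any other capacity-feasible assignment to {P-β, P-δ} ships for at least 64.
Compare {P-γ, P-δ}: its best feasible assignment gives total 154.
Compare {P-β, P-γ, P-δ}: its best feasible assignment gives total 158.
Every other set of open sites that can feasibly serve all demand totals ≥ 154 even under its best assignment. Minimum: 125.

125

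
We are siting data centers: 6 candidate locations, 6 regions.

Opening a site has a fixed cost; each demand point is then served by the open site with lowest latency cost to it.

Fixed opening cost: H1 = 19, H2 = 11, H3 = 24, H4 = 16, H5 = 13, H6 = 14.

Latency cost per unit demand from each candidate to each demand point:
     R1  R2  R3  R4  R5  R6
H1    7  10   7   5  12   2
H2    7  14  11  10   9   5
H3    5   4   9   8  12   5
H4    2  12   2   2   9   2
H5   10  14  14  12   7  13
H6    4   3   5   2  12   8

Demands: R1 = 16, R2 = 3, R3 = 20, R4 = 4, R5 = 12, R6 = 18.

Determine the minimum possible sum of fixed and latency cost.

Open {H4, H5, H6}: assign each demand point to its cheapest open site.
  R1→H4 16×2=32, R2→H6 3×3=9, R3→H4 20×2=40, R4→H4 4×2=8, R5→H5 12×7=84, R6→H4 18×2=36
  latency cost 209, fixed 43 → total 252.
Compare {H4, H6}: latency cost 233 + fixed 30 = 263.
Compare {H2, H4, H5, H6}: latency cost 209 + fixed 54 = 263.
Compare {H4, H5}: latency cost 236 + fixed 29 = 265.
All other subsets cost ≥ 263. Minimum total cost: 252.

252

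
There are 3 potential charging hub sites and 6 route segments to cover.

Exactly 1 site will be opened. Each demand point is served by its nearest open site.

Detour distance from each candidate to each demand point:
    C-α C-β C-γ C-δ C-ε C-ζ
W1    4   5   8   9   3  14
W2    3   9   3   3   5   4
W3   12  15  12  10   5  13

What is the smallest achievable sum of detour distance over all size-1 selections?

Open {W2}.
  C-α→W2 3, C-β→W2 9, C-γ→W2 3, C-δ→W2 3, C-ε→W2 5, C-ζ→W2 4  ⇒ total 27.
Compare {W1}: total 43.
Compare {W3}: total 67.

27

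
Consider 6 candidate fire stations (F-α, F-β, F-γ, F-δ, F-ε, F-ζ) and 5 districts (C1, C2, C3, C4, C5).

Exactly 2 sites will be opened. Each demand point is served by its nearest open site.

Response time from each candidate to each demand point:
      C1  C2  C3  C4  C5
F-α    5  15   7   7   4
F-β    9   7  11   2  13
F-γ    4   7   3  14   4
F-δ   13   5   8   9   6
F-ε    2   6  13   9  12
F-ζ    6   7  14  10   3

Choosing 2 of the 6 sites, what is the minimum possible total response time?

Open {F-β, F-γ}.
  C1→F-γ 4, C2→F-β 7, C3→F-γ 3, C4→F-β 2, C5→F-γ 4  ⇒ total 20.
Compare {F-γ, F-ε}: total 24.
Compare {F-α, F-β}: total 25.
No size-2 selection does better; minimum is 20.

20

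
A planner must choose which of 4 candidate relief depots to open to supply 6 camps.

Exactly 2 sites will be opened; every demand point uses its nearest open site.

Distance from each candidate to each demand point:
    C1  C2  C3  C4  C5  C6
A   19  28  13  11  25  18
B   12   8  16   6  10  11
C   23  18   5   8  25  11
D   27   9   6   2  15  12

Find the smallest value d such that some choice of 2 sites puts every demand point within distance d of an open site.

12

Open {B, C}.
  Farthest demand point is C1 at distance 12 (to B); all others are ≤ 12.
With {B, D} the worst case is 12.
With {A, B} the worst case is 13.
No size-2 selection achieves below 12.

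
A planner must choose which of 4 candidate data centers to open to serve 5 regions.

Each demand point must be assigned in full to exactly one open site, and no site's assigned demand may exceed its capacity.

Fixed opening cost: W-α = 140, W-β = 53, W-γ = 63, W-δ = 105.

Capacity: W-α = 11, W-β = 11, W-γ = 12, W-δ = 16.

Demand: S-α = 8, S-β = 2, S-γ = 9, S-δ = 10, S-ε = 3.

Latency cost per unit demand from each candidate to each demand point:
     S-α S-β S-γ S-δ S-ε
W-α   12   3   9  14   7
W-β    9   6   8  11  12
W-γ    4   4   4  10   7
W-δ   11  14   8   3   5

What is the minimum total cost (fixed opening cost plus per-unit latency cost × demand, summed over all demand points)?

Open {W-β, W-γ, W-δ}; cheapest assignment that respects the capacities:
  W-β (cap 11, load 9): S-γ — cost 9×8 = 72
  W-γ (cap 12, load 10): S-α, S-β — cost 8×4 + 2×4 = 40
  W-δ (cap 16, load 13): S-δ, S-ε — cost 10×3 + 3×5 = 45
  Shipping 157, fixed 221 → total 378.
  Any other capacity-feasible assignment to {W-β, W-γ, W-δ} ships for at least 157.
Compare {W-α, W-γ, W-δ}: its best feasible assignment gives total 472.
Compare {W-α, W-β, W-δ}: its best feasible assignment gives total 502.
Every other set of open sites that can feasibly serve all demand totals ≥ 472 even under its best assignment. Minimum: 378.

378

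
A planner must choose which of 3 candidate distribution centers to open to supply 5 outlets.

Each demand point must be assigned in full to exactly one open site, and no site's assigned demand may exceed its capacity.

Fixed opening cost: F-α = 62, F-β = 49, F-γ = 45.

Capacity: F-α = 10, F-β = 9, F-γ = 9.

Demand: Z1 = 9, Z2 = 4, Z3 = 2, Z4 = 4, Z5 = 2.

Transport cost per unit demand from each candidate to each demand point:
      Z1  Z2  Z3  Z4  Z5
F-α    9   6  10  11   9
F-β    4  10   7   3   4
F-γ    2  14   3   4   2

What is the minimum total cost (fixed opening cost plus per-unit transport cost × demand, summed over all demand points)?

232

Open {F-α, F-β, F-γ}; cheapest assignment that respects the capacities:
  F-α (cap 10, load 4): Z2 — cost 4×6 = 24
  F-β (cap 9, load 8): Z3, Z4, Z5 — cost 2×7 + 4×3 + 2×4 = 34
  F-γ (cap 9, load 9): Z1 — cost 9×2 = 18
  Shipping 76, fixed 156 → total 232.
  Any other capacity-feasible assignment to {F-α, F-β, F-γ} ships for at least 76.
Total demand is 21 and no other set of sites has combined capacity ≥ 21, so {F-α, F-β, F-γ} is the only feasible choice of open sites. Minimum: 232.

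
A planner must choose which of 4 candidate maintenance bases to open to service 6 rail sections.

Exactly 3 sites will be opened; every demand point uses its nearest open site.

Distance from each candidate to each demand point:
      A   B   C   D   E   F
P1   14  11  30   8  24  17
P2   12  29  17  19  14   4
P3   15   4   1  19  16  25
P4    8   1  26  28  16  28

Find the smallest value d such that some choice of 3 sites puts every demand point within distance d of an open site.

14

Open {P1, P2, P3}.
  Farthest demand point is E at distance 14 (to P2); all others are ≤ 14.
With {P1, P2, P4} the worst case is 17.
With {P1, P3, P4} the worst case is 17.
No size-3 selection achieves below 14.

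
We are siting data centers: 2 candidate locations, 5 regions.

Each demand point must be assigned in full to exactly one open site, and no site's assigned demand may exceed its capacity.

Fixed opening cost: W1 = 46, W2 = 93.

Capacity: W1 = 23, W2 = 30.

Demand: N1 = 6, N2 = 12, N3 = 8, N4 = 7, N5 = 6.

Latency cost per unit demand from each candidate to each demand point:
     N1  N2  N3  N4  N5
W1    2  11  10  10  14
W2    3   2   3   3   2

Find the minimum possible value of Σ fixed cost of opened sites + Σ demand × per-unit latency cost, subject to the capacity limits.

Open {W1, W2}; cheapest assignment that respects the capacities:
  W1 (cap 23, load 13): N1, N4 — cost 6×2 + 7×10 = 82
  W2 (cap 30, load 26): N2, N3, N5 — cost 12×2 + 8×3 + 6×2 = 60
  Shipping 142, fixed 139 → total 281.
  Any other capacity-feasible assignment to {W1, W2} ships for at least 142.
Total demand is 39 and no other set of sites has combined capacity ≥ 39, so {W1, W2} is the only feasible choice of open sites. Minimum: 281.

281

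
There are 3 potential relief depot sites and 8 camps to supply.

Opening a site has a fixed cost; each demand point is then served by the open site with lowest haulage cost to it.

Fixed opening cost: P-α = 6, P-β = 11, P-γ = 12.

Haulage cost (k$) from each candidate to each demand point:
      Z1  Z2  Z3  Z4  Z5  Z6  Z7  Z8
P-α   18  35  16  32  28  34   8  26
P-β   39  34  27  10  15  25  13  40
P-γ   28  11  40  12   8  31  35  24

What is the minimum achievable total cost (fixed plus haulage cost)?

Open {P-α, P-γ}: assign each demand point to its cheapest open site.
  Z1→P-α 18, Z2→P-γ 11, Z3→P-α 16, Z4→P-γ 12, Z5→P-γ 8, Z6→P-γ 31, Z7→P-α 8, Z8→P-γ 24
  haulage cost 128, fixed 18 → total 146.
Compare {P-α, P-β, P-γ}: haulage cost 120 + fixed 29 = 149.
Compare {P-α, P-β}: haulage cost 152 + fixed 17 = 169.
Compare {P-β, P-γ}: haulage cost 146 + fixed 23 = 169.
All other subsets cost ≥ 149. Minimum total cost: 146.

146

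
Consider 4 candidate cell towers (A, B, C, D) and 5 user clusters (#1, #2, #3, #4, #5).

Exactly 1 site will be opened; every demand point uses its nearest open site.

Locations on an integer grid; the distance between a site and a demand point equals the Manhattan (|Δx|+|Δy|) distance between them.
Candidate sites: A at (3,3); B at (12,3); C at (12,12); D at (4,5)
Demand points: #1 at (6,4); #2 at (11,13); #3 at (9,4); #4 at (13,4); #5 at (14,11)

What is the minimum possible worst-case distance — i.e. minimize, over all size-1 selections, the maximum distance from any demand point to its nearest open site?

Open {B}.
  Farthest demand point is #2 at distance 11 (to B); all others are ≤ 11.
With {C} the worst case is 14.
With {D} the worst case is 16.
No size-1 selection achieves below 11.

11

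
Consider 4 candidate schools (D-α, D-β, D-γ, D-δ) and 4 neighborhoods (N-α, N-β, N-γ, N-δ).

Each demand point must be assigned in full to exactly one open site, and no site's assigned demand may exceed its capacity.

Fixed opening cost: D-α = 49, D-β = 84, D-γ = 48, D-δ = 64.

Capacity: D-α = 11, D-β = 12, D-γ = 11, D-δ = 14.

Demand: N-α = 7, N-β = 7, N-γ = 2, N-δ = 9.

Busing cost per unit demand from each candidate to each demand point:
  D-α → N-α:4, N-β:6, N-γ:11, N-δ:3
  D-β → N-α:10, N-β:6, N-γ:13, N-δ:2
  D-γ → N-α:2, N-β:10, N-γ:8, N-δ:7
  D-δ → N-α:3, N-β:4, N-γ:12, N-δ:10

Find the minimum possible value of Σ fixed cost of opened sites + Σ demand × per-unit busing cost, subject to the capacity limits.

Open {D-α, D-δ}; cheapest assignment that respects the capacities:
  D-α (cap 11, load 11): N-γ, N-δ — cost 2×11 + 9×3 = 49
  D-δ (cap 14, load 14): N-α, N-β — cost 7×3 + 7×4 = 49
  Shipping 98, fixed 113 → total 211.
  Any other capacity-feasible assignment to {D-α, D-δ} ships for at least 98.
Compare {D-γ, D-δ}: its best feasible assignment gives total 240.
Compare {D-β, D-δ}: its best feasible assignment gives total 241.
Every other set of open sites that can feasibly serve all demand totals ≥ 240 even under its best assignment. Minimum: 211.

211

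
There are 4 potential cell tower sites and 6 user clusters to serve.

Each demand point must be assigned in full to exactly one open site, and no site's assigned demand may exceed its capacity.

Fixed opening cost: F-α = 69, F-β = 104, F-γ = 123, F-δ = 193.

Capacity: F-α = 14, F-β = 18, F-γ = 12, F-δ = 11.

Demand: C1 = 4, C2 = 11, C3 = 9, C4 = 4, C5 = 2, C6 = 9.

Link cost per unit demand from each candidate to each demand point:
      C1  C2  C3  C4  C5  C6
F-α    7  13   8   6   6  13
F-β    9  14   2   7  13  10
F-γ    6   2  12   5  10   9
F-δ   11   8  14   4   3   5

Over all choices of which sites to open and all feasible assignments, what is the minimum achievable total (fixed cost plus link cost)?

490

Open {F-α, F-β, F-γ}; cheapest assignment that respects the capacities:
  F-α (cap 14, load 10): C1, C4, C5 — cost 4×7 + 4×6 + 2×6 = 64
  F-β (cap 18, load 18): C3, C6 — cost 9×2 + 9×10 = 108
  F-γ (cap 12, load 11): C2 — cost 11×2 = 22
  Shipping 194, fixed 296 → total 490.
  Any other capacity-feasible assignment to {F-α, F-β, F-γ} ships for at least 194.
Compare {F-β, F-γ, F-δ}: its best feasible assignment gives total 575.
Compare {F-α, F-β, F-δ}: its best feasible assignment gives total 626.
Every other set of open sites that can feasibly serve all demand totals ≥ 575 even under its best assignment. Minimum: 490.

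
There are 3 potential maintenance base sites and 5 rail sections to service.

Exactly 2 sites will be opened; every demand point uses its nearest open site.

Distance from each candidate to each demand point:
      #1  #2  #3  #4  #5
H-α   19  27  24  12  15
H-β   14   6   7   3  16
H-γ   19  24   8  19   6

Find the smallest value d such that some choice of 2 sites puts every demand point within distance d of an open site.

Open {H-β, H-γ}.
  Farthest demand point is #1 at distance 14 (to H-β); all others are ≤ 14.
With {H-α, H-β} the worst case is 15.
With {H-α, H-γ} the worst case is 24.
No size-2 selection achieves below 14.

14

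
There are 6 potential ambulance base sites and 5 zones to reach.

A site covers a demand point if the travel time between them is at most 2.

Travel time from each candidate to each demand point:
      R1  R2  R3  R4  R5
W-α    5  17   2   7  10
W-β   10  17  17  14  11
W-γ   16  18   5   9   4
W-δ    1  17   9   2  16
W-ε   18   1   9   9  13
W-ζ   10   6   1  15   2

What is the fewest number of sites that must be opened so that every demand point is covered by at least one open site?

3

Coverage sets (demand points within 2 of each site):
  W-α: {R3}
  W-β: {}
  W-γ: {}
  W-δ: {R1, R4}
  W-ε: {R2}
  W-ζ: {R3, R5}
No 2 sites suffice: every size-2 union leaves at least one demand point uncovered.
But {W-δ, W-ε, W-ζ} covers everything, so the minimum is 3.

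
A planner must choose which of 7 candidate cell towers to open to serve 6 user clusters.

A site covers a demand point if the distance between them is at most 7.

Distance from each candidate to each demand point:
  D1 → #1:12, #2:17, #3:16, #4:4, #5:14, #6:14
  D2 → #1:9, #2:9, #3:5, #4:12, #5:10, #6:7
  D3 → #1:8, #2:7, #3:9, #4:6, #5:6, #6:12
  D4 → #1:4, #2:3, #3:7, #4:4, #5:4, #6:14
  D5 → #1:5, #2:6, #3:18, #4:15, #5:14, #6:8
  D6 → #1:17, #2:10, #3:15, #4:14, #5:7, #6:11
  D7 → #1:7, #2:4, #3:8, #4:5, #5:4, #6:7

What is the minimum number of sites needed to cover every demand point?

Coverage sets (demand points within 7 of each site):
  D1: {#4}
  D2: {#3, #6}
  D3: {#2, #4, #5}
  D4: {#1, #2, #3, #4, #5}
  D5: {#1, #2}
  D6: {#5}
  D7: {#1, #2, #4, #5, #6}
No single site covers all 6 demand points.
But {D2, D4} covers everything, so the minimum is 2.

2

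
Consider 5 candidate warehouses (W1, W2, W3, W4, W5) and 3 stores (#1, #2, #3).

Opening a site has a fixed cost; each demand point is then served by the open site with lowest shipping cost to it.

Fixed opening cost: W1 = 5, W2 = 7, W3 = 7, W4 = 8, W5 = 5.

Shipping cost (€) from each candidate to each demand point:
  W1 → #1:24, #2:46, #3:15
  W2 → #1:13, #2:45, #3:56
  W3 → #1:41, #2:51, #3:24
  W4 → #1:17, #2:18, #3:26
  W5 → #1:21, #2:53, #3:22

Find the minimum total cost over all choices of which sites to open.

63

Open {W1, W4}: assign each demand point to its cheapest open site.
  #1→W4 17, #2→W4 18, #3→W1 15
  shipping cost 50, fixed 13 → total 63.
Compare {W1, W2, W4}: shipping cost 46 + fixed 20 = 66.
Compare {W1, W4, W5}: shipping cost 50 + fixed 18 = 68.
Compare {W4}: shipping cost 61 + fixed 8 = 69.
All other subsets cost ≥ 66. Minimum total cost: 63.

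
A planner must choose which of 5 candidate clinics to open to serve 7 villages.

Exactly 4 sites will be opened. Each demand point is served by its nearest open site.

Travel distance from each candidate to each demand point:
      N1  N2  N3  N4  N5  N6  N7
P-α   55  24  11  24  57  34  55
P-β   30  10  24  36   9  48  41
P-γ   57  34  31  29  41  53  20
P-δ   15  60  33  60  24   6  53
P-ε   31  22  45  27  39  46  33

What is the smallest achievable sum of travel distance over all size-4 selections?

Open {P-α, P-β, P-γ, P-δ}.
  N1→P-δ 15, N2→P-β 10, N3→P-α 11, N4→P-α 24, N5→P-β 9, N6→P-δ 6, N7→P-γ 20  ⇒ total 95.
Compare {P-α, P-β, P-δ, P-ε}: total 108.
Compare {P-β, P-γ, P-δ, P-ε}: total 111.
No size-4 selection does better; minimum is 95.

95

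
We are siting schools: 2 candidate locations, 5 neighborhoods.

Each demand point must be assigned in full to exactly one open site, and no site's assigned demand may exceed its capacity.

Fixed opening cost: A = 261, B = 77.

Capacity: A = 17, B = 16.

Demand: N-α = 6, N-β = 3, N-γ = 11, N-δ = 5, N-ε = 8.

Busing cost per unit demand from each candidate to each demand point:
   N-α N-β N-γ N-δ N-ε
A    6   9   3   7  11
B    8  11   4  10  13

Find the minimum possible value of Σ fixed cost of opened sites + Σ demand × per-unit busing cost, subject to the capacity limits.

Open {A, B}; cheapest assignment that respects the capacities:
  A (cap 17, load 17): N-α, N-β, N-ε — cost 6×6 + 3×9 + 8×11 = 151
  B (cap 16, load 16): N-γ, N-δ — cost 11×4 + 5×10 = 94
  Shipping 245, fixed 338 → total 583.
  Any other capacity-feasible assignment to {A, B} ships for at least 245.
Total demand is 33 and no other set of sites has combined capacity ≥ 33, so {A, B} is the only feasible choice of open sites. Minimum: 583.

583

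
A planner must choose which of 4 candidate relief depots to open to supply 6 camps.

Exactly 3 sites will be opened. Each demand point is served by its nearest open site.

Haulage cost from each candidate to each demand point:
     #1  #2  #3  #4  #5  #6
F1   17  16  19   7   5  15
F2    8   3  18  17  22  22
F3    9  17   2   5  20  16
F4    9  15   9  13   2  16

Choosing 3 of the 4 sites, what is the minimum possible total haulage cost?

36

Open {F2, F3, F4}.
  #1→F2 8, #2→F2 3, #3→F3 2, #4→F3 5, #5→F4 2, #6→F3 16  ⇒ total 36.
Compare {F1, F2, F3}: total 38.
Compare {F1, F2, F4}: total 44.
No size-3 selection does better; minimum is 36.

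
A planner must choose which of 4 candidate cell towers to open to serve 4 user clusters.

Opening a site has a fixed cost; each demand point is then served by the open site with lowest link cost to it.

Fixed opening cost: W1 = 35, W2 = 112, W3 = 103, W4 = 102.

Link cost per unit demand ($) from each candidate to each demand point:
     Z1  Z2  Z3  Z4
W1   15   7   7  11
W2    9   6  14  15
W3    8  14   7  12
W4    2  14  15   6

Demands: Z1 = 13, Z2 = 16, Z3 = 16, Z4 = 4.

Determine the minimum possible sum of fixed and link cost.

411

Open {W1, W4}: assign each demand point to its cheapest open site.
  Z1→W4 13×2=26, Z2→W1 16×7=112, Z3→W1 16×7=112, Z4→W4 4×6=24
  link cost 274, fixed 137 → total 411.
Compare {W1}: link cost 463 + fixed 35 = 498.
Compare {W1, W2, W4}: link cost 258 + fixed 249 = 507.
Compare {W1, W3}: link cost 372 + fixed 138 = 510.
All other subsets cost ≥ 498. Minimum total cost: 411.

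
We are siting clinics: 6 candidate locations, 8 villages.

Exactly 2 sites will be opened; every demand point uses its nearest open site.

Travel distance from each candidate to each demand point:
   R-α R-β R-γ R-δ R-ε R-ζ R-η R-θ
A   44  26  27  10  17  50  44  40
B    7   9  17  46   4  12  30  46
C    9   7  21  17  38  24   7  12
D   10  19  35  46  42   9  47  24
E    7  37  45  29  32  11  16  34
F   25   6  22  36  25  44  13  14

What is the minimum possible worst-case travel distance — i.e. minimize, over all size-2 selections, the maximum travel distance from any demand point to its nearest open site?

17

Open {B, C}.
  Farthest demand point is R-γ at travel distance 17 (to B); all others are ≤ 17.
With {A, C} the worst case is 24.
With {C, F} the worst case is 25.
No size-2 selection achieves below 17.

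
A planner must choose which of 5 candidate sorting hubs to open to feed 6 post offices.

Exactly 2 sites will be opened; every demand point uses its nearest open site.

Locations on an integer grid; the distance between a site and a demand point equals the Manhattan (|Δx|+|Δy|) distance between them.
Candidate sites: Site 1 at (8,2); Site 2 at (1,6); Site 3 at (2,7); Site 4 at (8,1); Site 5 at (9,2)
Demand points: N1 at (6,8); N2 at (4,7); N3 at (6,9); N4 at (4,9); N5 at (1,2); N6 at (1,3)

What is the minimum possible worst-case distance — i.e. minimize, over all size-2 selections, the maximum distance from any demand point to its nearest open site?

6

Open {Site 1, Site 3}.
  Farthest demand point is N3 at distance 6 (to Site 3); all others are ≤ 6.
With {Site 2, Site 3} the worst case is 6.
With {Site 3, Site 4} the worst case is 6.
No size-2 selection achieves below 6.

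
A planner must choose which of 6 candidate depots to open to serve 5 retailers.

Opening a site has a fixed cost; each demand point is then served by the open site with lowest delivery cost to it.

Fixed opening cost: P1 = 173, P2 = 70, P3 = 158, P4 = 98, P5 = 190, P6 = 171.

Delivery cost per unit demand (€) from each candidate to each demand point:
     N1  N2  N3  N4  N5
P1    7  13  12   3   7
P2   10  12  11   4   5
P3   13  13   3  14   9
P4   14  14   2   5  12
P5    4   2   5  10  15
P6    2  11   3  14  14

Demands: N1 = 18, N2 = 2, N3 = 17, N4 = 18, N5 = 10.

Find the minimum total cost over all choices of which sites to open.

Open {P2, P6}: assign each demand point to its cheapest open site.
  N1→P6 18×2=36, N2→P6 2×11=22, N3→P6 17×3=51, N4→P2 18×4=72, N5→P2 10×5=50
  delivery cost 231, fixed 241 → total 472.
Compare {P2, P4}: delivery cost 360 + fixed 168 = 528.
Compare {P2, P5}: delivery cost 283 + fixed 260 = 543.
Compare {P2, P4, P6}: delivery cost 214 + fixed 339 = 553.
All other subsets cost ≥ 528. Minimum total cost: 472.

472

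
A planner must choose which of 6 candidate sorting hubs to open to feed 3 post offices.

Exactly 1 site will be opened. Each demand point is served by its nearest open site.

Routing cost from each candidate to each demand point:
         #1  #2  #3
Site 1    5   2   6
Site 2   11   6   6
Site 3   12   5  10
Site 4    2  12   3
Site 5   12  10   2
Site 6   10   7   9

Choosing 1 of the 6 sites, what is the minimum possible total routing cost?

13

Open {Site 1}.
  #1→Site 1 5, #2→Site 1 2, #3→Site 1 6  ⇒ total 13.
Compare {Site 4}: total 17.
Compare {Site 2}: total 23.
No size-1 selection does better; minimum is 13.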